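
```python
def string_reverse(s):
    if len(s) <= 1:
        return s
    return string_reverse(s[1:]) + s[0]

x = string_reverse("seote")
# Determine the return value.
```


string_reverse("seote")
= string_reverse("eote") + "s"
= string_reverse("ote") + "e" + "s"
= string_reverse("te") + "o" + "e" + "s"
= string_reverse("e") + "t" + "o" + "e" + "s"
= "e" + "t" + "o" + "e" + "s"
= "etoes"


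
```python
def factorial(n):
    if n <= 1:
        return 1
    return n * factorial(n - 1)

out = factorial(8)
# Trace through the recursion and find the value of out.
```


factorial(8)
= 8 * factorial(7)
= 8 * 7 * factorial(6)
= 8 * 7 * 6 * factorial(5)
= 8 * 7 * 6 * 5 * factorial(4)
= 8 * 7 * 6 * 5 * 4 * factorial(3)
= 8 * 7 * 6 * 5 * 4 * 3 * factorial(2)
= 8 * 7 * 6 * 5 * 4 * 3 * 2 * factorial(1)
= 8 * 7 * 6 * 5 * 4 * 3 * 2 * 1
= 40320


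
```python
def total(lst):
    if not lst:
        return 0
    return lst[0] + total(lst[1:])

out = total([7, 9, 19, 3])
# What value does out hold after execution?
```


total([7, 9, 19, 3])
= 7 + total([9, 19, 3])
= 7 + 9 + total([19, 3])
= 7 + 9 + 19 + total([3])
= 7 + 9 + 19 + 3 + total([])
= 7 + 9 + 19 + 3 + 0
= 38


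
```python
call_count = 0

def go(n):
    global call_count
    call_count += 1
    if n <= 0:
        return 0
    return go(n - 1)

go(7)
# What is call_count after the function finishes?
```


go(7) calls go(6) calls ... calls go(0)
Total calls: 7 + 1 (for base case) = 8


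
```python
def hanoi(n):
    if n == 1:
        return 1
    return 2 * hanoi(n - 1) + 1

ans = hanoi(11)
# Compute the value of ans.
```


hanoi(11)
= 2 * hanoi(10) + 1
= 2 * (2 * hanoi(9) + 1) + 1
= 2 * (2 * (2 * hanoi(8) + 1) + 1) + 1
= 2 * (2 * (2 * (2 * hanoi(7) + 1) + 1) + 1) + 1
= 2 * (2 * (2 * (2 * (2 * hanoi(6) + 1) + 1) + 1) + 1) + 1
= 2 * (2 * (2 * (2 * (2 * (2 * hanoi(5) + 1) + 1) + 1) + 1) + 1) + 1
= 2 * (2 * (2 * (2 * (2 * (2 * (2 * hanoi(4) + 1) + 1) + 1) + 1) + 1) + 1) + 1
= 2 * (2 * (2 * (2 * (2 * (2 * (2 * (2 * hanoi(3) + 1) + 1) + 1) + 1) + 1) + 1) + 1) + 1
= 2 * (2 * (2 * (2 * (2 * (2 * (2 * (2 * (2 * hanoi(2) + 1) + 1) + 1) + 1) + 1) + 1) + 1) + 1) + 1
= 2 * (2 * (2 * (2 * (2 * (2 * (2 * (2 * (2 * (2 * hanoi(1) + 1) + 1) + 1) + 1) + 1) + 1) + 1) + 1) + 1) + 1
Now compute bottom-up:
hanoi(1) = 1
hanoi(2) = 2 * 1 + 1 = 3
hanoi(3) = 2 * 3 + 1 = 7
hanoi(4) = 2 * 7 + 1 = 15
hanoi(5) = 2 * 15 + 1 = 31
hanoi(6) = 2 * 31 + 1 = 63
hanoi(7) = 2 * 63 + 1 = 127
hanoi(8) = 2 * 127 + 1 = 255
hanoi(9) = 2 * 255 + 1 = 511
hanoi(10) = 2 * 511 + 1 = 1023
hanoi(11) = 2 * 1023 + 1 = 2047
= 2047


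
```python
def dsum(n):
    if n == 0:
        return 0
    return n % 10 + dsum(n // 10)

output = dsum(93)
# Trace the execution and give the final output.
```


dsum(93)
= 3 + dsum(9)
= 3 + 9 + dsum(0)
= 3 + 9 + 0
= 12


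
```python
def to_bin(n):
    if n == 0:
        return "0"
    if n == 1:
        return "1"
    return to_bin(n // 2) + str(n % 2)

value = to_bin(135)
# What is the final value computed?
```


to_bin(135)
= to_bin(67) + "1"
= to_bin(33) + "1" + "1"
= to_bin(16) + "1" + "1" + "1"
= to_bin(8) + "0" + "1" + "1" + "1"
= to_bin(4) + "0" + "0" + "1" + "1" + "1"
= to_bin(2) + "0" + "0" + "0" + "1" + "1" + "1"
= to_bin(1) + "0" + "0" + "0" + "0" + "1" + "1" + "1"
= "1" + "0" + "0" + "0" + "0" + "1" + "1" + "1"
= "10000111"


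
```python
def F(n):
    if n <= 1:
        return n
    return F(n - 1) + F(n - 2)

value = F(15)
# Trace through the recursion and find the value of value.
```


F(15)
= F(14) + F(13)
= (F(13) + F(12)) + F(13)
Computing bottom-up: F(0)=0, F(1)=1, F(2)=1, F(3)=2, F(4)=3, F(5)=5, F(6)=8, F(7)=13, F(8)=21, F(9)=34, F(10)=55, F(11)=89, F(12)=144, F(13)=233, F(14)=377, F(15)=610
= 610


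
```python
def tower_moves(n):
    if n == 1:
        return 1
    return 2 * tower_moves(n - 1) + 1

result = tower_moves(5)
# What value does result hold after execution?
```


tower_moves(5)
= 2 * tower_moves(4) + 1
= 2 * (2 * tower_moves(3) + 1) + 1
= 2 * (2 * (2 * tower_moves(2) + 1) + 1) + 1
= 2 * (2 * (2 * (2 * tower_moves(1) + 1) + 1) + 1) + 1
Now compute bottom-up:
tower_moves(1) = 1
tower_moves(2) = 2 * 1 + 1 = 3
tower_moves(3) = 2 * 3 + 1 = 7
tower_moves(4) = 2 * 7 + 1 = 15
tower_moves(5) = 2 * 15 + 1 = 31
= 31


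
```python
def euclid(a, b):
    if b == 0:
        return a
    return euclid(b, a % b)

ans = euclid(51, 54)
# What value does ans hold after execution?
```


euclid(51, 54)
= euclid(54, 51 % 54) = euclid(54, 51)
= euclid(51, 54 % 51) = euclid(51, 3)
= euclid(3, 51 % 3) = euclid(3, 0)
b == 0, return a = 3


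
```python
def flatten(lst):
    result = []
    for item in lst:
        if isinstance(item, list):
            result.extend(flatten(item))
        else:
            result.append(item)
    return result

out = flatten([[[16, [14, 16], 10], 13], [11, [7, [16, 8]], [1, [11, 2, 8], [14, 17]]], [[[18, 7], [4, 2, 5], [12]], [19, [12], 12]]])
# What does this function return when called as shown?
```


flatten([[[16, [14, 16], 10], 13], [11, [7, [16, 8]], [1, [11, 2, 8], [14, 17]]], [[[18, 7], [4, 2, 5], [12]], [19, [12], 12]]])
Processing each element:
  [[16, [14, 16], 10], 13] is a list -> flatten recursively -> [16, 14, 16, 10, 13]
  [11, [7, [16, 8]], [1, [11, 2, 8], [14, 17]]] is a list -> flatten recursively -> [11, 7, 16, 8, 1, 11, 2, 8, 14, 17]
  [[[18, 7], [4, 2, 5], [12]], [19, [12], 12]] is a list -> flatten recursively -> [18, 7, 4, 2, 5, 12, 19, 12, 12]
= [16, 14, 16, 10, 13, 11, 7, 16, 8, 1, 11, 2, 8, 14, 17, 18, 7, 4, 2, 5, 12, 19, 12, 12]


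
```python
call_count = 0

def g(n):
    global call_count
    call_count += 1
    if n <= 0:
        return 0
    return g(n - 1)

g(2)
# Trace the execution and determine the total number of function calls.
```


g(2) calls g(1) calls ... calls g(0)
Total calls: 2 + 1 (for base case) = 3


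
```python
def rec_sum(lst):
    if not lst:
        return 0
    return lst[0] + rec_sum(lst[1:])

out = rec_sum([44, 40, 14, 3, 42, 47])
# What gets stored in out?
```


rec_sum([44, 40, 14, 3, 42, 47])
= 44 + rec_sum([40, 14, 3, 42, 47])
= 44 + 40 + rec_sum([14, 3, 42, 47])
= 44 + 40 + 14 + rec_sum([3, 42, 47])
= 44 + 40 + 14 + 3 + rec_sum([42, 47])
= 44 + 40 + 14 + 3 + 42 + rec_sum([47])
= 44 + 40 + 14 + 3 + 42 + 47 + rec_sum([])
= 44 + 40 + 14 + 3 + 42 + 47 + 0
= 190


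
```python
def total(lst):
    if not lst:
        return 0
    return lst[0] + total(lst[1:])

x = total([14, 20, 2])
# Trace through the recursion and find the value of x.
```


total([14, 20, 2])
= 14 + total([20, 2])
= 14 + 20 + total([2])
= 14 + 20 + 2 + total([])
= 14 + 20 + 2 + 0
= 36


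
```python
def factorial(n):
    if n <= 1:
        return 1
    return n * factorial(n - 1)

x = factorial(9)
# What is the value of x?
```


factorial(9)
= 9 * factorial(8)
= 9 * 8 * factorial(7)
= 9 * 8 * 7 * factorial(6)
= 9 * 8 * 7 * 6 * factorial(5)
= 9 * 8 * 7 * 6 * 5 * factorial(4)
= 9 * 8 * 7 * 6 * 5 * 4 * factorial(3)
= 9 * 8 * 7 * 6 * 5 * 4 * 3 * factorial(2)
= 9 * 8 * 7 * 6 * 5 * 4 * 3 * 2 * factorial(1)
= 9 * 8 * 7 * 6 * 5 * 4 * 3 * 2 * 1
= 362880


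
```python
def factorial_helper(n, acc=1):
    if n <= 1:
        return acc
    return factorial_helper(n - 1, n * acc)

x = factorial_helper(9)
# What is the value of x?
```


factorial_helper(9, 1)
= factorial_helper(8, 9 * 1) = factorial_helper(8, 9)
= factorial_helper(7, 8 * 9) = factorial_helper(7, 72)
= factorial_helper(6, 7 * 72) = factorial_helper(6, 504)
= factorial_helper(5, 6 * 504) = factorial_helper(5, 3024)
= factorial_helper(4, 5 * 3024) = factorial_helper(4, 15120)
= factorial_helper(3, 4 * 15120) = factorial_helper(3, 60480)
= factorial_helper(2, 3 * 60480) = factorial_helper(2, 181440)
= factorial_helper(1, 2 * 181440) = factorial_helper(1, 362880)
n <= 1, return acc = 362880


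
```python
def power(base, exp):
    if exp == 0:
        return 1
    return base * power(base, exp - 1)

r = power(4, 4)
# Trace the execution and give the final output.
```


power(4, 4)
= 4 * power(4, 3)
= 4 * 4 * power(4, 2)
= 4 * 4 * 4 * power(4, 1)
= 4 * 4 * 4 * 4 * power(4, 0)
= 4 * 4 * 4 * 4 * 1
= 256


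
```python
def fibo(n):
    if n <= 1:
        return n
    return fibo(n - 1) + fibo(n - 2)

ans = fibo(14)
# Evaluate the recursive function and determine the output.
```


fibo(14)
= fibo(13) + fibo(12)
= (fibo(12) + fibo(11)) + fibo(12)
Computing bottom-up: fibo(0)=0, fibo(1)=1, fibo(2)=1, fibo(3)=2, fibo(4)=3, fibo(5)=5, fibo(6)=8, fibo(7)=13, fibo(8)=21, fibo(9)=34, fibo(10)=55, fibo(11)=89, fibo(12)=144, fibo(13)=233, fibo(14)=377
= 377


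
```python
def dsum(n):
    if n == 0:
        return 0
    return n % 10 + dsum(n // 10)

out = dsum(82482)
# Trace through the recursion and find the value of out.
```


dsum(82482)
= 2 + dsum(8248)
= 2 + 8 + dsum(824)
= 2 + 8 + 4 + dsum(82)
= 2 + 8 + 4 + 2 + dsum(8)
= 2 + 8 + 4 + 2 + 8 + dsum(0)
= 2 + 8 + 4 + 2 + 8 + 0
= 24


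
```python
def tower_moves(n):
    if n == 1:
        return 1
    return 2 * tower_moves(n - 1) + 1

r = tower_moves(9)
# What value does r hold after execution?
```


tower_moves(9)
= 2 * tower_moves(8) + 1
= 2 * (2 * tower_moves(7) + 1) + 1
= 2 * (2 * (2 * tower_moves(6) + 1) + 1) + 1
= 2 * (2 * (2 * (2 * tower_moves(5) + 1) + 1) + 1) + 1
= 2 * (2 * (2 * (2 * (2 * tower_moves(4) + 1) + 1) + 1) + 1) + 1
= 2 * (2 * (2 * (2 * (2 * (2 * tower_moves(3) + 1) + 1) + 1) + 1) + 1) + 1
= 2 * (2 * (2 * (2 * (2 * (2 * (2 * tower_moves(2) + 1) + 1) + 1) + 1) + 1) + 1) + 1
= 2 * (2 * (2 * (2 * (2 * (2 * (2 * (2 * tower_moves(1) + 1) + 1) + 1) + 1) + 1) + 1) + 1) + 1
Now compute bottom-up:
tower_moves(1) = 1
tower_moves(2) = 2 * 1 + 1 = 3
tower_moves(3) = 2 * 3 + 1 = 7
tower_moves(4) = 2 * 7 + 1 = 15
tower_moves(5) = 2 * 15 + 1 = 31
tower_moves(6) = 2 * 31 + 1 = 63
tower_moves(7) = 2 * 63 + 1 = 127
tower_moves(8) = 2 * 127 + 1 = 255
tower_moves(9) = 2 * 255 + 1 = 511
= 511


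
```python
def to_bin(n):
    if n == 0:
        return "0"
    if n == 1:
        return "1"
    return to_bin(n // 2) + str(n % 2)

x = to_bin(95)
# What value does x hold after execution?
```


to_bin(95)
= to_bin(47) + "1"
= to_bin(23) + "1" + "1"
= to_bin(11) + "1" + "1" + "1"
= to_bin(5) + "1" + "1" + "1" + "1"
= to_bin(2) + "1" + "1" + "1" + "1" + "1"
= to_bin(1) + "0" + "1" + "1" + "1" + "1" + "1"
= "1" + "0" + "1" + "1" + "1" + "1" + "1"
= "1011111"


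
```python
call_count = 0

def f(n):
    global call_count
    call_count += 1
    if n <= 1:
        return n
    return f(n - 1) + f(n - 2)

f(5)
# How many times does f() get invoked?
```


f(5) calls f(4) and f(3); each non-base call branches into two more.
Let C(k) = total number of calls made by f(k), including the call to f(k) itself.
Base cases: C(0) = 1, C(1) = 1
Recurrence: C(k) = 1 + C(k-1) + C(k-2)
  C(2) = 1 + C(1) + C(0) = 1 + 1 + 1 = 3
  C(3) = 1 + C(2) + C(1) = 1 + 3 + 1 = 5
  C(4) = 1 + C(3) + C(2) = 1 + 5 + 3 = 9
  C(5) = 1 + C(4) + C(3) = 1 + 9 + 5 = 15
Total calls = C(5) = 15


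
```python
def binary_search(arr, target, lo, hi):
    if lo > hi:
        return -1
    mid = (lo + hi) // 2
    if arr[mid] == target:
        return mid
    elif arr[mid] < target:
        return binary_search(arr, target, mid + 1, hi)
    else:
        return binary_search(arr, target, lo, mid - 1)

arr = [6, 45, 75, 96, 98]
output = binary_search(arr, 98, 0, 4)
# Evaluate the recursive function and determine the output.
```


binary_search(arr, 98, 0, 4)
lo=0, hi=4, mid=2, arr[mid]=75
75 < 98, search right half
lo=3, hi=4, mid=3, arr[mid]=96
96 < 98, search right half
lo=4, hi=4, mid=4, arr[mid]=98
arr[4] == 98, found at index 4
= 4


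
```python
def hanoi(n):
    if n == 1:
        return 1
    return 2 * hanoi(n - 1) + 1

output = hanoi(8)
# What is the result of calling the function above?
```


hanoi(8)
= 2 * hanoi(7) + 1
= 2 * (2 * hanoi(6) + 1) + 1
= 2 * (2 * (2 * hanoi(5) + 1) + 1) + 1
= 2 * (2 * (2 * (2 * hanoi(4) + 1) + 1) + 1) + 1
= 2 * (2 * (2 * (2 * (2 * hanoi(3) + 1) + 1) + 1) + 1) + 1
= 2 * (2 * (2 * (2 * (2 * (2 * hanoi(2) + 1) + 1) + 1) + 1) + 1) + 1
= 2 * (2 * (2 * (2 * (2 * (2 * (2 * hanoi(1) + 1) + 1) + 1) + 1) + 1) + 1) + 1
Now compute bottom-up:
hanoi(1) = 1
hanoi(2) = 2 * 1 + 1 = 3
hanoi(3) = 2 * 3 + 1 = 7
hanoi(4) = 2 * 7 + 1 = 15
hanoi(5) = 2 * 15 + 1 = 31
hanoi(6) = 2 * 31 + 1 = 63
hanoi(7) = 2 * 63 + 1 = 127
hanoi(8) = 2 * 127 + 1 = 255
= 255


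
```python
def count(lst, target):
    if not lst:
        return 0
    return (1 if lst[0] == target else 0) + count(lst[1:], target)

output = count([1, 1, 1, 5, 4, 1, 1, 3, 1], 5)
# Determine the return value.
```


count([1, 1, 1, 5, 4, 1, 1, 3, 1], 5)
lst[0]=1 != 5: 0 + count([1, 1, 5, 4, 1, 1, 3, 1], 5)
lst[0]=1 != 5: 0 + count([1, 5, 4, 1, 1, 3, 1], 5)
lst[0]=1 != 5: 0 + count([5, 4, 1, 1, 3, 1], 5)
lst[0]=5 == 5: 1 + count([4, 1, 1, 3, 1], 5)
lst[0]=4 != 5: 0 + count([1, 1, 3, 1], 5)
lst[0]=1 != 5: 0 + count([1, 3, 1], 5)
lst[0]=1 != 5: 0 + count([3, 1], 5)
lst[0]=3 != 5: 0 + count([1], 5)
lst[0]=1 != 5: 0 + count([], 5)
= 1


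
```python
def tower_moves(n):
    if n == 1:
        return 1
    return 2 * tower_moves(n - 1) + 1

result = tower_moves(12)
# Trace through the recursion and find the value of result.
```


tower_moves(12)
= 2 * tower_moves(11) + 1
= 2 * (2 * tower_moves(10) + 1) + 1
= 2 * (2 * (2 * tower_moves(9) + 1) + 1) + 1
= 2 * (2 * (2 * (2 * tower_moves(8) + 1) + 1) + 1) + 1
= 2 * (2 * (2 * (2 * (2 * tower_moves(7) + 1) + 1) + 1) + 1) + 1
= 2 * (2 * (2 * (2 * (2 * (2 * tower_moves(6) + 1) + 1) + 1) + 1) + 1) + 1
= 2 * (2 * (2 * (2 * (2 * (2 * (2 * tower_moves(5) + 1) + 1) + 1) + 1) + 1) + 1) + 1
= 2 * (2 * (2 * (2 * (2 * (2 * (2 * (2 * tower_moves(4) + 1) + 1) + 1) + 1) + 1) + 1) + 1) + 1
= 2 * (2 * (2 * (2 * (2 * (2 * (2 * (2 * (2 * tower_moves(3) + 1) + 1) + 1) + 1) + 1) + 1) + 1) + 1) + 1
= 2 * (2 * (2 * (2 * (2 * (2 * (2 * (2 * (2 * (2 * tower_moves(2) + 1) + 1) + 1) + 1) + 1) + 1) + 1) + 1) + 1) + 1
= 2 * (2 * (2 * (2 * (2 * (2 * (2 * (2 * (2 * (2 * (2 * tower_moves(1) + 1) + 1) + 1) + 1) + 1) + 1) + 1) + 1) + 1) + 1) + 1
Now compute bottom-up:
tower_moves(1) = 1
tower_moves(2) = 2 * 1 + 1 = 3
tower_moves(3) = 2 * 3 + 1 = 7
tower_moves(4) = 2 * 7 + 1 = 15
tower_moves(5) = 2 * 15 + 1 = 31
tower_moves(6) = 2 * 31 + 1 = 63
tower_moves(7) = 2 * 63 + 1 = 127
tower_moves(8) = 2 * 127 + 1 = 255
tower_moves(9) = 2 * 255 + 1 = 511
tower_moves(10) = 2 * 511 + 1 = 1023
tower_moves(11) = 2 * 1023 + 1 = 2047
tower_moves(12) = 2 * 2047 + 1 = 4095
= 4095


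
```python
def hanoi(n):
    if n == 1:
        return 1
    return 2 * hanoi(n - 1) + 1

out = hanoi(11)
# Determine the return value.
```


hanoi(11)
= 2 * hanoi(10) + 1
= 2 * (2 * hanoi(9) + 1) + 1
= 2 * (2 * (2 * hanoi(8) + 1) + 1) + 1
= 2 * (2 * (2 * (2 * hanoi(7) + 1) + 1) + 1) + 1
= 2 * (2 * (2 * (2 * (2 * hanoi(6) + 1) + 1) + 1) + 1) + 1
= 2 * (2 * (2 * (2 * (2 * (2 * hanoi(5) + 1) + 1) + 1) + 1) + 1) + 1
= 2 * (2 * (2 * (2 * (2 * (2 * (2 * hanoi(4) + 1) + 1) + 1) + 1) + 1) + 1) + 1
= 2 * (2 * (2 * (2 * (2 * (2 * (2 * (2 * hanoi(3) + 1) + 1) + 1) + 1) + 1) + 1) + 1) + 1
= 2 * (2 * (2 * (2 * (2 * (2 * (2 * (2 * (2 * hanoi(2) + 1) + 1) + 1) + 1) + 1) + 1) + 1) + 1) + 1
= 2 * (2 * (2 * (2 * (2 * (2 * (2 * (2 * (2 * (2 * hanoi(1) + 1) + 1) + 1) + 1) + 1) + 1) + 1) + 1) + 1) + 1
Now compute bottom-up:
hanoi(1) = 1
hanoi(2) = 2 * 1 + 1 = 3
hanoi(3) = 2 * 3 + 1 = 7
hanoi(4) = 2 * 7 + 1 = 15
hanoi(5) = 2 * 15 + 1 = 31
hanoi(6) = 2 * 31 + 1 = 63
hanoi(7) = 2 * 63 + 1 = 127
hanoi(8) = 2 * 127 + 1 = 255
hanoi(9) = 2 * 255 + 1 = 511
hanoi(10) = 2 * 511 + 1 = 1023
hanoi(11) = 2 * 1023 + 1 = 2047
= 2047


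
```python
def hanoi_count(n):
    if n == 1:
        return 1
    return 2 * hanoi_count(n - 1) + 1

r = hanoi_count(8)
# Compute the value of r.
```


hanoi_count(8)
= 2 * hanoi_count(7) + 1
= 2 * (2 * hanoi_count(6) + 1) + 1
= 2 * (2 * (2 * hanoi_count(5) + 1) + 1) + 1
= 2 * (2 * (2 * (2 * hanoi_count(4) + 1) + 1) + 1) + 1
= 2 * (2 * (2 * (2 * (2 * hanoi_count(3) + 1) + 1) + 1) + 1) + 1
= 2 * (2 * (2 * (2 * (2 * (2 * hanoi_count(2) + 1) + 1) + 1) + 1) + 1) + 1
= 2 * (2 * (2 * (2 * (2 * (2 * (2 * hanoi_count(1) + 1) + 1) + 1) + 1) + 1) + 1) + 1
Now compute bottom-up:
hanoi_count(1) = 1
hanoi_count(2) = 2 * 1 + 1 = 3
hanoi_count(3) = 2 * 3 + 1 = 7
hanoi_count(4) = 2 * 7 + 1 = 15
hanoi_count(5) = 2 * 15 + 1 = 31
hanoi_count(6) = 2 * 31 + 1 = 63
hanoi_count(7) = 2 * 63 + 1 = 127
hanoi_count(8) = 2 * 127 + 1 = 255
= 255


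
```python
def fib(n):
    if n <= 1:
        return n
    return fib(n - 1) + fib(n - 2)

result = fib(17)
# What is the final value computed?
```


fib(17)
= fib(16) + fib(15)
= (fib(15) + fib(14)) + fib(15)
Computing bottom-up: fib(0)=0, fib(1)=1, fib(2)=1, fib(3)=2, fib(4)=3, fib(5)=5, fib(6)=8, fib(7)=13, fib(8)=21, fib(9)=34, fib(10)=55, fib(11)=89, fib(12)=144, fib(13)=233, fib(14)=377, fib(15)=610, fib(16)=987, fib(17)=1597
= 1597


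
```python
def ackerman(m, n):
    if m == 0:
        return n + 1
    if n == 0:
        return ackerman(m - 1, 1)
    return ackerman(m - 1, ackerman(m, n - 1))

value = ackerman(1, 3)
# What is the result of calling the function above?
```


ackerman(1, 3)
= ackerman(0, ackerman(1, 2))
First compute ackerman(1, 2) = 4
= ackerman(0, 4)
= 5


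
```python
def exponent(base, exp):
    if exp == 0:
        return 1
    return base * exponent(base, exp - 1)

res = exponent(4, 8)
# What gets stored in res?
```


exponent(4, 8)
= 4 * exponent(4, 7)
= 4 * 4 * exponent(4, 6)
= 4 * 4 * 4 * exponent(4, 5)
= 4 * 4 * 4 * 4 * exponent(4, 4)
= 4 * 4 * 4 * 4 * 4 * exponent(4, 3)
= 4 * 4 * 4 * 4 * 4 * 4 * exponent(4, 2)
= 4 * 4 * 4 * 4 * 4 * 4 * 4 * exponent(4, 1)
= 4 * 4 * 4 * 4 * 4 * 4 * 4 * 4 * exponent(4, 0)
= 4 * 4 * 4 * 4 * 4 * 4 * 4 * 4 * 1
= 65536


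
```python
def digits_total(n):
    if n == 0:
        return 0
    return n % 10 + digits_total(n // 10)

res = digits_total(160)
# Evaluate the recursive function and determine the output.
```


digits_total(160)
= 0 + digits_total(16)
= 0 + 6 + digits_total(1)
= 0 + 6 + 1 + digits_total(0)
= 0 + 6 + 1 + 0
= 7


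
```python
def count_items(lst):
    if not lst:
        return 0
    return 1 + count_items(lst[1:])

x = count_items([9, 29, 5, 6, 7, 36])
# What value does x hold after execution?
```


count_items([9, 29, 5, 6, 7, 36])
= 1 + count_items([29, 5, 6, 7, 36])
= 1 + 1 + count_items([5, 6, 7, 36])
= 1 + 1 + 1 + count_items([6, 7, 36])
= 1 + 1 + 1 + 1 + count_items([7, 36])
= 1 + 1 + 1 + 1 + 1 + count_items([36])
= 1 + 1 + 1 + 1 + 1 + 1 + count_items([])
= 1 + 1 + 1 + 1 + 1 + 1 + 0
= 6


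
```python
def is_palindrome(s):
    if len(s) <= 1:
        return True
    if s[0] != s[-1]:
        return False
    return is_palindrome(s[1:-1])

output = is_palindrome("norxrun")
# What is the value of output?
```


is_palindrome("norxrun")
"norxrun": s[0]='n' == s[-1]='n' -> is_palindrome("orxru")
"orxru": s[0]='o' != s[-1]='u' -> False
= False


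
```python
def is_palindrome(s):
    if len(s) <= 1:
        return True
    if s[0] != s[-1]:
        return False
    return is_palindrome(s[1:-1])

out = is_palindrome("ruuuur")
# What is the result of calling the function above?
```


is_palindrome("ruuuur")
"ruuuur": s[0]='r' == s[-1]='r' -> is_palindrome("uuuu")
"uuuu": s[0]='u' == s[-1]='u' -> is_palindrome("uu")
"uu": s[0]='u' == s[-1]='u' -> is_palindrome("")
"": len <= 1 -> True
= True


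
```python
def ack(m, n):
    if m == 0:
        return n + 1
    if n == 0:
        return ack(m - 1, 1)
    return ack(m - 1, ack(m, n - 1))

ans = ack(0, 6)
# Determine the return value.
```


ack(0, 6)
m == 0: return 6 + 1 = 7
= 7


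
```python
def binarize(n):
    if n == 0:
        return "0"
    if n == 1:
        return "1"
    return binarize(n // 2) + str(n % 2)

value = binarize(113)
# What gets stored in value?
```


binarize(113)
= binarize(56) + "1"
= binarize(28) + "0" + "1"
= binarize(14) + "0" + "0" + "1"
= binarize(7) + "0" + "0" + "0" + "1"
= binarize(3) + "1" + "0" + "0" + "0" + "1"
= binarize(1) + "1" + "1" + "0" + "0" + "0" + "1"
= "1" + "1" + "1" + "0" + "0" + "0" + "1"
= "1110001"


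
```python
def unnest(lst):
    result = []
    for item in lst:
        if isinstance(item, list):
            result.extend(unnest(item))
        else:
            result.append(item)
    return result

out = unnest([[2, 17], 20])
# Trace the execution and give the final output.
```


unnest([[2, 17], 20])
Processing each element:
  [2, 17] is a list -> unnest recursively -> [2, 17]
  20 is not a list -> append 20
= [2, 17, 20]


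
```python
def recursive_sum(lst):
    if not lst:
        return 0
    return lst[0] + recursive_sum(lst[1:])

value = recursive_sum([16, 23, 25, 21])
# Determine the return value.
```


recursive_sum([16, 23, 25, 21])
= 16 + recursive_sum([23, 25, 21])
= 16 + 23 + recursive_sum([25, 21])
= 16 + 23 + 25 + recursive_sum([21])
= 16 + 23 + 25 + 21 + recursive_sum([])
= 16 + 23 + 25 + 21 + 0
= 85


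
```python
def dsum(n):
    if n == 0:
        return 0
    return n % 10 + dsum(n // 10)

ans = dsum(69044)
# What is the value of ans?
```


dsum(69044)
= 4 + dsum(6904)
= 4 + 4 + dsum(690)
= 4 + 4 + 0 + dsum(69)
= 4 + 4 + 0 + 9 + dsum(6)
= 4 + 4 + 0 + 9 + 6 + dsum(0)
= 4 + 4 + 0 + 9 + 6 + 0
= 23


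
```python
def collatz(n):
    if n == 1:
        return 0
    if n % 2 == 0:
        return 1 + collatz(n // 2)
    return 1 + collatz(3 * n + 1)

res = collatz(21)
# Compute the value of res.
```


collatz(21)
21 is odd -> 3*21+1 = 64 -> collatz(64)
64 is even -> collatz(32)
32 is even -> collatz(16)
16 is even -> collatz(8)
8 is even -> collatz(4)
4 is even -> collatz(2)
2 is even -> collatz(1)
Reached 1 after 7 steps
= 7


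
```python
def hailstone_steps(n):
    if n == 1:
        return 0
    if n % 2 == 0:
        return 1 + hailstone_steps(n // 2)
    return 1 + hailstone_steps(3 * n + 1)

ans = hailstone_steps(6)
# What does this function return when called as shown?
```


hailstone_steps(6)
6 is even -> hailstone_steps(3)
3 is odd -> 3*3+1 = 10 -> hailstone_steps(10)
10 is even -> hailstone_steps(5)
5 is odd -> 3*5+1 = 16 -> hailstone_steps(16)
16 is even -> hailstone_steps(8)
8 is even -> hailstone_steps(4)
4 is even -> hailstone_steps(2)
2 is even -> hailstone_steps(1)
Reached 1 after 8 steps
= 8


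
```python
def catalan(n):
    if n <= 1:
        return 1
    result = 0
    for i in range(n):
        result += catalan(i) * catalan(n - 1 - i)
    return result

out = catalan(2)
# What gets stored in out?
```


catalan(2)
= sum of catalan(i) * catalan(2-1-i) for i in 0..1
  catalan(0)*catalan(1) = 1*1 = 1
  catalan(1)*catalan(0) = 1*1 = 1
= 1 + 1
= 2


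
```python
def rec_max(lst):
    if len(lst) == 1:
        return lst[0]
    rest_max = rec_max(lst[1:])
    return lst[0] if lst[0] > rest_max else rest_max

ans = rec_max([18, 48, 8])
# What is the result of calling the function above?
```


rec_max([18, 48, 8])
= compare 18 with rec_max([48, 8])
= compare 48 with rec_max([8])
Base: rec_max([8]) = 8
compare 48 with 8: max = 48
compare 18 with 48: max = 48
= 48


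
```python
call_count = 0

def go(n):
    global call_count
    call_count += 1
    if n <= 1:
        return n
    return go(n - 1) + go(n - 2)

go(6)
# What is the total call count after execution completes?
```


go(6) calls go(5) and go(4); each non-base call branches into two more.
Let C(k) = total number of calls made by go(k), including the call to go(k) itself.
Base cases: C(0) = 1, C(1) = 1
Recurrence: C(k) = 1 + C(k-1) + C(k-2)
  C(2) = 1 + C(1) + C(0) = 1 + 1 + 1 = 3
  C(3) = 1 + C(2) + C(1) = 1 + 3 + 1 = 5
  C(4) = 1 + C(3) + C(2) = 1 + 5 + 3 = 9
  C(5) = 1 + C(4) + C(3) = 1 + 9 + 5 = 15
  C(6) = 1 + C(5) + C(4) = 1 + 15 + 9 = 25
Total calls = C(6) = 25


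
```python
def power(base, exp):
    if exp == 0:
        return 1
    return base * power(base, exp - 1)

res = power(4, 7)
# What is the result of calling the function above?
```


power(4, 7)
= 4 * power(4, 6)
= 4 * 4 * power(4, 5)
= 4 * 4 * 4 * power(4, 4)
= 4 * 4 * 4 * 4 * power(4, 3)
= 4 * 4 * 4 * 4 * 4 * power(4, 2)
= 4 * 4 * 4 * 4 * 4 * 4 * power(4, 1)
= 4 * 4 * 4 * 4 * 4 * 4 * 4 * power(4, 0)
= 4 * 4 * 4 * 4 * 4 * 4 * 4 * 1
= 16384


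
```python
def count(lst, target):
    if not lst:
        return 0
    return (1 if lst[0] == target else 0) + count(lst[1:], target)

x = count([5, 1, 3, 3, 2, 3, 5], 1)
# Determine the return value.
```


count([5, 1, 3, 3, 2, 3, 5], 1)
lst[0]=5 != 1: 0 + count([1, 3, 3, 2, 3, 5], 1)
lst[0]=1 == 1: 1 + count([3, 3, 2, 3, 5], 1)
lst[0]=3 != 1: 0 + count([3, 2, 3, 5], 1)
lst[0]=3 != 1: 0 + count([2, 3, 5], 1)
lst[0]=2 != 1: 0 + count([3, 5], 1)
lst[0]=3 != 1: 0 + count([5], 1)
lst[0]=5 != 1: 0 + count([], 1)
= 1


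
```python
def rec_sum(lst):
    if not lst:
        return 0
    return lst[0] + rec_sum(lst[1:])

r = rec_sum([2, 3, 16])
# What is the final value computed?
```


rec_sum([2, 3, 16])
= 2 + rec_sum([3, 16])
= 2 + 3 + rec_sum([16])
= 2 + 3 + 16 + rec_sum([])
= 2 + 3 + 16 + 0
= 21


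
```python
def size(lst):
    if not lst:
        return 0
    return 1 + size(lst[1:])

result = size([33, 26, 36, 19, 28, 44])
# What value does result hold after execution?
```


size([33, 26, 36, 19, 28, 44])
= 1 + size([26, 36, 19, 28, 44])
= 1 + 1 + size([36, 19, 28, 44])
= 1 + 1 + 1 + size([19, 28, 44])
= 1 + 1 + 1 + 1 + size([28, 44])
= 1 + 1 + 1 + 1 + 1 + size([44])
= 1 + 1 + 1 + 1 + 1 + 1 + size([])
= 1 + 1 + 1 + 1 + 1 + 1 + 0
= 6


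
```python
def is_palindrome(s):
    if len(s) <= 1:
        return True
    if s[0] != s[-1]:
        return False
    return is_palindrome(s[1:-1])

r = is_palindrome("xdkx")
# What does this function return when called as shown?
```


is_palindrome("xdkx")
"xdkx": s[0]='x' == s[-1]='x' -> is_palindrome("dk")
"dk": s[0]='d' != s[-1]='k' -> False
= False


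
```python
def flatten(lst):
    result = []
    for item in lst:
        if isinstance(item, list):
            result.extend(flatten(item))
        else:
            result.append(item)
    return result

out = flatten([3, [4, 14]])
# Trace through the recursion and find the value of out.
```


flatten([3, [4, 14]])
Processing each element:
  3 is not a list -> append 3
  [4, 14] is a list -> flatten recursively -> [4, 14]
= [3, 4, 14]


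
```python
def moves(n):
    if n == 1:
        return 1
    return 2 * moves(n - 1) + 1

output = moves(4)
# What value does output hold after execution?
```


moves(4)
= 2 * moves(3) + 1
= 2 * (2 * moves(2) + 1) + 1
= 2 * (2 * (2 * moves(1) + 1) + 1) + 1
Now compute bottom-up:
moves(1) = 1
moves(2) = 2 * 1 + 1 = 3
moves(3) = 2 * 3 + 1 = 7
moves(4) = 2 * 7 + 1 = 15
= 15


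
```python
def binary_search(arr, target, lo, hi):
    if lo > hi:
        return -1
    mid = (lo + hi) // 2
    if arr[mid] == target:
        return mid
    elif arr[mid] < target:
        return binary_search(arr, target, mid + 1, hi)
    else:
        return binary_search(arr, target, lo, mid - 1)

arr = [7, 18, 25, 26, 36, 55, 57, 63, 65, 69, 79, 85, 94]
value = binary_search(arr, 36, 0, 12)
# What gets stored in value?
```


binary_search(arr, 36, 0, 12)
lo=0, hi=12, mid=6, arr[mid]=57
57 > 36, search left half
lo=0, hi=5, mid=2, arr[mid]=25
25 < 36, search right half
lo=3, hi=5, mid=4, arr[mid]=36
arr[4] == 36, found at index 4
= 4


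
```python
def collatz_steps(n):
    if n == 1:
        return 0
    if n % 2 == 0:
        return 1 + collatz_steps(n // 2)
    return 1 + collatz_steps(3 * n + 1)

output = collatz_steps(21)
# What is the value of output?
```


collatz_steps(21)
21 is odd -> 3*21+1 = 64 -> collatz_steps(64)
64 is even -> collatz_steps(32)
32 is even -> collatz_steps(16)
16 is even -> collatz_steps(8)
8 is even -> collatz_steps(4)
4 is even -> collatz_steps(2)
2 is even -> collatz_steps(1)
Reached 1 after 7 steps
= 7


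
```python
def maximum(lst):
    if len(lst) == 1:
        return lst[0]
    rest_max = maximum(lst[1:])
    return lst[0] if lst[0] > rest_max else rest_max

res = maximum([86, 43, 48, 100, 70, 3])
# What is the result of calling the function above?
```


maximum([86, 43, 48, 100, 70, 3])
= compare 86 with maximum([43, 48, 100, 70, 3])
= compare 43 with maximum([48, 100, 70, 3])
= compare 48 with maximum([100, 70, 3])
= compare 100 with maximum([70, 3])
= compare 70 with maximum([3])
Base: maximum([3]) = 3
compare 70 with 3: max = 70
compare 100 with 70: max = 100
compare 48 with 100: max = 100
compare 43 with 100: max = 100
compare 86 with 100: max = 100
= 100


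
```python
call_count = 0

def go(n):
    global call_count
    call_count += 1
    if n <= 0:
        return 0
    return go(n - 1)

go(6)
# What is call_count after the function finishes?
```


go(6) calls go(5) calls ... calls go(0)
Total calls: 6 + 1 (for base case) = 7


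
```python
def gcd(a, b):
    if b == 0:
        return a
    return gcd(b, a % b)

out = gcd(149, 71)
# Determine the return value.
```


gcd(149, 71)
= gcd(71, 149 % 71) = gcd(71, 7)
= gcd(7, 71 % 7) = gcd(7, 1)
= gcd(1, 7 % 1) = gcd(1, 0)
b == 0, return a = 1


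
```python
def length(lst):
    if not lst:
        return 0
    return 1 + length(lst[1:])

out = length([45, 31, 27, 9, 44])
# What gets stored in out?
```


length([45, 31, 27, 9, 44])
= 1 + length([31, 27, 9, 44])
= 1 + 1 + length([27, 9, 44])
= 1 + 1 + 1 + length([9, 44])
= 1 + 1 + 1 + 1 + length([44])
= 1 + 1 + 1 + 1 + 1 + length([])
= 1 + 1 + 1 + 1 + 1 + 0
= 5


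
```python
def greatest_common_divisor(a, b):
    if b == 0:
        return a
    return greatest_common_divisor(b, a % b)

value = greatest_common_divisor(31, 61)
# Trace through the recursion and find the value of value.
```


greatest_common_divisor(31, 61)
= greatest_common_divisor(61, 31 % 61) = greatest_common_divisor(61, 31)
= greatest_common_divisor(31, 61 % 31) = greatest_common_divisor(31, 30)
= greatest_common_divisor(30, 31 % 30) = greatest_common_divisor(30, 1)
= greatest_common_divisor(1, 30 % 1) = greatest_common_divisor(1, 0)
b == 0, return a = 1


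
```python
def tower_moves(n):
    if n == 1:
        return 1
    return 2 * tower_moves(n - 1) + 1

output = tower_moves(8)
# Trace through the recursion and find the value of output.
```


tower_moves(8)
= 2 * tower_moves(7) + 1
= 2 * (2 * tower_moves(6) + 1) + 1
= 2 * (2 * (2 * tower_moves(5) + 1) + 1) + 1
= 2 * (2 * (2 * (2 * tower_moves(4) + 1) + 1) + 1) + 1
= 2 * (2 * (2 * (2 * (2 * tower_moves(3) + 1) + 1) + 1) + 1) + 1
= 2 * (2 * (2 * (2 * (2 * (2 * tower_moves(2) + 1) + 1) + 1) + 1) + 1) + 1
= 2 * (2 * (2 * (2 * (2 * (2 * (2 * tower_moves(1) + 1) + 1) + 1) + 1) + 1) + 1) + 1
Now compute bottom-up:
tower_moves(1) = 1
tower_moves(2) = 2 * 1 + 1 = 3
tower_moves(3) = 2 * 3 + 1 = 7
tower_moves(4) = 2 * 7 + 1 = 15
tower_moves(5) = 2 * 15 + 1 = 31
tower_moves(6) = 2 * 31 + 1 = 63
tower_moves(7) = 2 * 63 + 1 = 127
tower_moves(8) = 2 * 127 + 1 = 255
= 255


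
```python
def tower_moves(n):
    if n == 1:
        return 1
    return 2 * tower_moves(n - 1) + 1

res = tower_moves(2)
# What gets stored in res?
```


tower_moves(2)
= 2 * tower_moves(1) + 1
Now compute bottom-up:
tower_moves(1) = 1
tower_moves(2) = 2 * 1 + 1 = 3
= 3


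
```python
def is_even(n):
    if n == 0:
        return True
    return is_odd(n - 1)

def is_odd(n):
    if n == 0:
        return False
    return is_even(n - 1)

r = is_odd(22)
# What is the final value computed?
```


is_odd(22)
= is_even(21)
= is_odd(20)
= is_even(19)
= is_odd(18)
= is_even(17)
= is_odd(16)
= is_even(15)
= is_odd(14)
= is_even(13)
= is_odd(12)
= is_even(11)
= is_odd(10)
= is_even(9)
= is_odd(8)
= is_even(7)
= is_odd(6)
= is_even(5)
= is_odd(4)
= is_even(3)
= is_odd(2)
= is_even(1)
= is_odd(0)
n == 0: return False
= False


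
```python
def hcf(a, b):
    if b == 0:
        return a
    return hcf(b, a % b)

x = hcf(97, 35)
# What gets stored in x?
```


hcf(97, 35)
= hcf(35, 97 % 35) = hcf(35, 27)
= hcf(27, 35 % 27) = hcf(27, 8)
= hcf(8, 27 % 8) = hcf(8, 3)
= hcf(3, 8 % 3) = hcf(3, 2)
= hcf(2, 3 % 2) = hcf(2, 1)
= hcf(1, 2 % 1) = hcf(1, 0)
b == 0, return a = 1


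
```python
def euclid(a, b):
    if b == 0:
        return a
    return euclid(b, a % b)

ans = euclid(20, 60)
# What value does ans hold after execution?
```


euclid(20, 60)
= euclid(60, 20 % 60) = euclid(60, 20)
= euclid(20, 60 % 20) = euclid(20, 0)
b == 0, return a = 20


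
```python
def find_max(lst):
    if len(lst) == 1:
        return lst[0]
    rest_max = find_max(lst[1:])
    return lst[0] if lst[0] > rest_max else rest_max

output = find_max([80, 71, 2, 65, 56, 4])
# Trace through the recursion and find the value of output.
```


find_max([80, 71, 2, 65, 56, 4])
= compare 80 with find_max([71, 2, 65, 56, 4])
= compare 71 with find_max([2, 65, 56, 4])
= compare 2 with find_max([65, 56, 4])
= compare 65 with find_max([56, 4])
= compare 56 with find_max([4])
Base: find_max([4]) = 4
compare 56 with 4: max = 56
compare 65 with 56: max = 65
compare 2 with 65: max = 65
compare 71 with 65: max = 71
compare 80 with 71: max = 80
= 80


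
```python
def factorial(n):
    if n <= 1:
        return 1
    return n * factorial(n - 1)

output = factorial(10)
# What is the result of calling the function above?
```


factorial(10)
= 10 * factorial(9)
= 10 * 9 * factorial(8)
= 10 * 9 * 8 * factorial(7)
= 10 * 9 * 8 * 7 * factorial(6)
= 10 * 9 * 8 * 7 * 6 * factorial(5)
= 10 * 9 * 8 * 7 * 6 * 5 * factorial(4)
= 10 * 9 * 8 * 7 * 6 * 5 * 4 * factorial(3)
= 10 * 9 * 8 * 7 * 6 * 5 * 4 * 3 * factorial(2)
= 10 * 9 * 8 * 7 * 6 * 5 * 4 * 3 * 2 * factorial(1)
= 10 * 9 * 8 * 7 * 6 * 5 * 4 * 3 * 2 * 1
= 3628800


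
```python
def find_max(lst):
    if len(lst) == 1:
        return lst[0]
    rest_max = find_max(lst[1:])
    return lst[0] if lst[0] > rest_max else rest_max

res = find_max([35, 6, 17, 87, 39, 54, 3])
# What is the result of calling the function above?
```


find_max([35, 6, 17, 87, 39, 54, 3])
= compare 35 with find_max([6, 17, 87, 39, 54, 3])
= compare 6 with find_max([17, 87, 39, 54, 3])
= compare 17 with find_max([87, 39, 54, 3])
= compare 87 with find_max([39, 54, 3])
= compare 39 with find_max([54, 3])
= compare 54 with find_max([3])
Base: find_max([3]) = 3
compare 54 with 3: max = 54
compare 39 with 54: max = 54
compare 87 with 54: max = 87
compare 17 with 87: max = 87
compare 6 with 87: max = 87
compare 35 with 87: max = 87
= 87


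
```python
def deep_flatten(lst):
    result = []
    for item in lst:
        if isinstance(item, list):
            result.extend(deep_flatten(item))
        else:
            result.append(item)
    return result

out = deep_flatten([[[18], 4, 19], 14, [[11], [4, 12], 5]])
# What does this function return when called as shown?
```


deep_flatten([[[18], 4, 19], 14, [[11], [4, 12], 5]])
Processing each element:
  [[18], 4, 19] is a list -> deep_flatten recursively -> [18, 4, 19]
  14 is not a list -> append 14
  [[11], [4, 12], 5] is a list -> deep_flatten recursively -> [11, 4, 12, 5]
= [18, 4, 19, 14, 11, 4, 12, 5]


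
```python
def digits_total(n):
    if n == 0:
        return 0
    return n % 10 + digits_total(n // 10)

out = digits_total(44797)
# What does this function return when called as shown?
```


digits_total(44797)
= 7 + digits_total(4479)
= 7 + 9 + digits_total(447)
= 7 + 9 + 7 + digits_total(44)
= 7 + 9 + 7 + 4 + digits_total(4)
= 7 + 9 + 7 + 4 + 4 + digits_total(0)
= 7 + 9 + 7 + 4 + 4 + 0
= 31


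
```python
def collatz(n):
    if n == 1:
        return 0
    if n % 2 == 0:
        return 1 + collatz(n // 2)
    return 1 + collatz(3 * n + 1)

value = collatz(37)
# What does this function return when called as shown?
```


collatz(37)
37 is odd -> 3*37+1 = 112 -> collatz(112)
112 is even -> collatz(56)
56 is even -> collatz(28)
28 is even -> collatz(14)
14 is even -> collatz(7)
7 is odd -> 3*7+1 = 22 -> collatz(22)
22 is even -> collatz(11)
11 is odd -> 3*11+1 = 34 -> collatz(34)
34 is even -> collatz(17)
17 is odd -> 3*17+1 = 52 -> collatz(52)
52 is even -> collatz(26)
26 is even -> collatz(13)
13 is odd -> 3*13+1 = 40 -> collatz(40)
40 is even -> collatz(20)
20 is even -> collatz(10)
10 is even -> collatz(5)
5 is odd -> 3*5+1 = 16 -> collatz(16)
16 is even -> collatz(8)
8 is even -> collatz(4)
4 is even -> collatz(2)
2 is even -> collatz(1)
Reached 1 after 21 steps
= 21


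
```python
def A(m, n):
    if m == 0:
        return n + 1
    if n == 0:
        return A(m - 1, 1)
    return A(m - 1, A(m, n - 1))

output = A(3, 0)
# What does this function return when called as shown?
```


A(3, 0)
n == 0: return A(2, 1)
= A(2, 1) = 5
= 5


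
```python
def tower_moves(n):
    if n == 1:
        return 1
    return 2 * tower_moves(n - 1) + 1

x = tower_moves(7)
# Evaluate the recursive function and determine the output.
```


tower_moves(7)
= 2 * tower_moves(6) + 1
= 2 * (2 * tower_moves(5) + 1) + 1
= 2 * (2 * (2 * tower_moves(4) + 1) + 1) + 1
= 2 * (2 * (2 * (2 * tower_moves(3) + 1) + 1) + 1) + 1
= 2 * (2 * (2 * (2 * (2 * tower_moves(2) + 1) + 1) + 1) + 1) + 1
= 2 * (2 * (2 * (2 * (2 * (2 * tower_moves(1) + 1) + 1) + 1) + 1) + 1) + 1
Now compute bottom-up:
tower_moves(1) = 1
tower_moves(2) = 2 * 1 + 1 = 3
tower_moves(3) = 2 * 3 + 1 = 7
tower_moves(4) = 2 * 7 + 1 = 15
tower_moves(5) = 2 * 15 + 1 = 31
tower_moves(6) = 2 * 31 + 1 = 63
tower_moves(7) = 2 * 63 + 1 = 127
= 127


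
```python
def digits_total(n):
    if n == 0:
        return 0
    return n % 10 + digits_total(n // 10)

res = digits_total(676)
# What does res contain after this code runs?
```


digits_total(676)
= 6 + digits_total(67)
= 6 + 7 + digits_total(6)
= 6 + 7 + 6 + digits_total(0)
= 6 + 7 + 6 + 0
= 19


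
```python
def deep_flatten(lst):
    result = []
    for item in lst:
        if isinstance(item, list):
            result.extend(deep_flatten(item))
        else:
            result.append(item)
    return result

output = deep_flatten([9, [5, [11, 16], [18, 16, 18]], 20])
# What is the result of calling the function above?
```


deep_flatten([9, [5, [11, 16], [18, 16, 18]], 20])
Processing each element:
  9 is not a list -> append 9
  [5, [11, 16], [18, 16, 18]] is a list -> deep_flatten recursively -> [5, 11, 16, 18, 16, 18]
  20 is not a list -> append 20
= [9, 5, 11, 16, 18, 16, 18, 20]


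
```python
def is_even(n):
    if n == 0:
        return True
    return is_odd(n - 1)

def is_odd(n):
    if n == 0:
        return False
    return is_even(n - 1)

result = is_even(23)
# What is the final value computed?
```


is_even(23)
= is_odd(22)
= is_even(21)
= is_odd(20)
= is_even(19)
= is_odd(18)
= is_even(17)
= is_odd(16)
= is_even(15)
= is_odd(14)
= is_even(13)
= is_odd(12)
= is_even(11)
= is_odd(10)
= is_even(9)
= is_odd(8)
= is_even(7)
= is_odd(6)
= is_even(5)
= is_odd(4)
= is_even(3)
= is_odd(2)
= is_even(1)
= is_odd(0)
n == 0: return False
= False


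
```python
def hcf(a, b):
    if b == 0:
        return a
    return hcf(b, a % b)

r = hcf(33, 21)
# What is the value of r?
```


hcf(33, 21)
= hcf(21, 33 % 21) = hcf(21, 12)
= hcf(12, 21 % 12) = hcf(12, 9)
= hcf(9, 12 % 9) = hcf(9, 3)
= hcf(3, 9 % 3) = hcf(3, 0)
b == 0, return a = 3


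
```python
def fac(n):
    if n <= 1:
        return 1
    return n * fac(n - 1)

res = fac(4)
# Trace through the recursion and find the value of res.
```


fac(4)
= 4 * fac(3)
= 4 * 3 * fac(2)
= 4 * 3 * 2 * fac(1)
= 4 * 3 * 2 * 1
= 24


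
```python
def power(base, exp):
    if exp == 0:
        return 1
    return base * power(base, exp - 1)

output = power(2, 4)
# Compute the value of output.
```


power(2, 4)
= 2 * power(2, 3)
= 2 * 2 * power(2, 2)
= 2 * 2 * 2 * power(2, 1)
= 2 * 2 * 2 * 2 * power(2, 0)
= 2 * 2 * 2 * 2 * 1
= 16


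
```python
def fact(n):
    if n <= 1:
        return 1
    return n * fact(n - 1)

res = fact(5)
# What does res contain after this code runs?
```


fact(5)
= 5 * fact(4)
= 5 * 4 * fact(3)
= 5 * 4 * 3 * fact(2)
= 5 * 4 * 3 * 2 * fact(1)
= 5 * 4 * 3 * 2 * 1
= 120


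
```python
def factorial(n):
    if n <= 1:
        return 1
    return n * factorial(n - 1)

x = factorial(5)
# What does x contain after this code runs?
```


factorial(5)
= 5 * factorial(4)
= 5 * 4 * factorial(3)
= 5 * 4 * 3 * factorial(2)
= 5 * 4 * 3 * 2 * factorial(1)
= 5 * 4 * 3 * 2 * 1
= 120
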